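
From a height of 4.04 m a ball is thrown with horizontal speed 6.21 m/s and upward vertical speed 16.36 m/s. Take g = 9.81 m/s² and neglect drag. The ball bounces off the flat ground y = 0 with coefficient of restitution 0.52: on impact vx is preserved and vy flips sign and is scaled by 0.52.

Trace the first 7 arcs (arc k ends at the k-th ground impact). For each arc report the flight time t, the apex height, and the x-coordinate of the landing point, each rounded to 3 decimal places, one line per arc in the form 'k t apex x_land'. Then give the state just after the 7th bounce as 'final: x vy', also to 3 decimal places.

1 3.566 17.682 22.147
2 1.975 4.781 34.409
3 1.027 1.293 40.785
4 0.534 0.350 44.101
5 0.278 0.095 45.825
6 0.144 0.026 46.722
7 0.075 0.007 47.188
final: 47.188 0.191

Arc 1: start y=4.040, vy=16.360 → t=3.566, apex=17.682, x_land=22.147, impact vy=-18.626
  bounce: vy ← 0.52·18.626 = 9.685
Arc 2: start y=0.000, vy=9.685 → t=1.975, apex=4.781, x_land=34.409, impact vy=-9.685
  bounce: vy ← 0.52·9.685 = 5.036
Arc 3: start y=0.000, vy=5.036 → t=1.027, apex=1.293, x_land=40.785, impact vy=-5.036
  bounce: vy ← 0.52·5.036 = 2.619
Arc 4: start y=0.000, vy=2.619 → t=0.534, apex=0.350, x_land=44.101, impact vy=-2.619
  bounce: vy ← 0.52·2.619 = 1.362
Arc 5: start y=0.000, vy=1.362 → t=0.278, apex=0.095, x_land=45.825, impact vy=-1.362
  bounce: vy ← 0.52·1.362 = 0.708
Arc 6: start y=0.000, vy=0.708 → t=0.144, apex=0.026, x_land=46.722, impact vy=-0.708
  bounce: vy ← 0.52·0.708 = 0.368
Arc 7: start y=0.000, vy=0.368 → t=0.075, apex=0.007, x_land=47.188, impact vy=-0.368
  bounce: vy ← 0.52·0.368 = 0.191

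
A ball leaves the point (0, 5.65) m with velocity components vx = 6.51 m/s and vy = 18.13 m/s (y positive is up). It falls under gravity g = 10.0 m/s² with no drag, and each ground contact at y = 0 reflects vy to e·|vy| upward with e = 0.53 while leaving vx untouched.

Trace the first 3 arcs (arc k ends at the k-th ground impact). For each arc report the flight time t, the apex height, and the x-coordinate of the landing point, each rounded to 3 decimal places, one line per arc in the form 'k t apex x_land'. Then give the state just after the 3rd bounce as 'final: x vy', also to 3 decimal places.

Arc 1: start y=5.650, vy=18.130 → t=3.915, apex=22.085, x_land=25.484, impact vy=-21.017
  bounce: vy ← 0.53·21.017 = 11.139
Arc 2: start y=0.000, vy=11.139 → t=2.228, apex=6.204, x_land=39.987, impact vy=-11.139
  bounce: vy ← 0.53·11.139 = 5.904
Arc 3: start y=0.000, vy=5.904 → t=1.181, apex=1.743, x_land=47.674, impact vy=-5.904
  bounce: vy ← 0.53·5.904 = 3.129

1 3.915 22.085 25.484
2 2.228 6.204 39.987
3 1.181 1.743 47.674
final: 47.674 3.129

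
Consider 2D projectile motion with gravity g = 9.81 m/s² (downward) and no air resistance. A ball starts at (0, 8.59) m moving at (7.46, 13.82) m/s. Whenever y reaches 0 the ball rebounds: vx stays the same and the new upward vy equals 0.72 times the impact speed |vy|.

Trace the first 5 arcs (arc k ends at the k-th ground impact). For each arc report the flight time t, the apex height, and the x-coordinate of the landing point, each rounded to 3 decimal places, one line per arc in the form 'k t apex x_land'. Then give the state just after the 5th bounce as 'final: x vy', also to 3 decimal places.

Arc 1: start y=8.590, vy=13.820 → t=3.342, apex=18.325, x_land=24.928, impact vy=-18.961
  bounce: vy ← 0.72·18.961 = 13.652
Arc 2: start y=0.000, vy=13.652 → t=2.783, apex=9.499, x_land=45.692, impact vy=-13.652
  bounce: vy ← 0.72·13.652 = 9.830
Arc 3: start y=0.000, vy=9.830 → t=2.004, apex=4.925, x_land=60.642, impact vy=-9.830
  bounce: vy ← 0.72·9.830 = 7.077
Arc 4: start y=0.000, vy=7.077 → t=1.443, apex=2.553, x_land=71.405, impact vy=-7.077
  bounce: vy ← 0.72·7.077 = 5.096
Arc 5: start y=0.000, vy=5.096 → t=1.039, apex=1.323, x_land=79.155, impact vy=-5.096
  bounce: vy ← 0.72·5.096 = 3.669

1 3.342 18.325 24.928
2 2.783 9.499 45.692
3 2.004 4.925 60.642
4 1.443 2.553 71.405
5 1.039 1.323 79.155
final: 79.155 3.669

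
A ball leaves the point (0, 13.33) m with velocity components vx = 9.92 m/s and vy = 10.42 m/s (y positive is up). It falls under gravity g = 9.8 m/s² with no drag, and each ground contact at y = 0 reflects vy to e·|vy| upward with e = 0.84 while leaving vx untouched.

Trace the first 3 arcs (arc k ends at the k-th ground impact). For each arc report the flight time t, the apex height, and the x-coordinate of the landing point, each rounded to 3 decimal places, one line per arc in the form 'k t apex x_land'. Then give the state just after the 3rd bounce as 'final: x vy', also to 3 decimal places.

1 3.026 18.870 30.014
2 3.297 13.314 62.719
3 2.769 9.395 90.190
final: 90.190 11.398

Arc 1: start y=13.330, vy=10.420 → t=3.026, apex=18.870, x_land=30.014, impact vy=-19.231
  bounce: vy ← 0.84·19.231 = 16.154
Arc 2: start y=0.000, vy=16.154 → t=3.297, apex=13.314, x_land=62.719, impact vy=-16.154
  bounce: vy ← 0.84·16.154 = 13.570
Arc 3: start y=0.000, vy=13.570 → t=2.769, apex=9.395, x_land=90.190, impact vy=-13.570
  bounce: vy ← 0.84·13.570 = 11.398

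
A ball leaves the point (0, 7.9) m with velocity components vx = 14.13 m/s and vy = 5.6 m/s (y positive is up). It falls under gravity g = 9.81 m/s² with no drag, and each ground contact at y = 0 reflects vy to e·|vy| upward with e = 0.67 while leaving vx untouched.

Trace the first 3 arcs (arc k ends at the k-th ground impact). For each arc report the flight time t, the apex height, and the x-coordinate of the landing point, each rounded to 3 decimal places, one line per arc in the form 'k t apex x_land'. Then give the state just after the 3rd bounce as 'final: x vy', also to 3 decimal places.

1 1.962 9.498 27.729
2 1.865 4.264 54.077
3 1.249 1.914 71.731
final: 71.731 4.106

Arc 1: start y=7.900, vy=5.600 → t=1.962, apex=9.498, x_land=27.729, impact vy=-13.651
  bounce: vy ← 0.67·13.651 = 9.146
Arc 2: start y=0.000, vy=9.146 → t=1.865, apex=4.264, x_land=54.077, impact vy=-9.146
  bounce: vy ← 0.67·9.146 = 6.128
Arc 3: start y=0.000, vy=6.128 → t=1.249, apex=1.914, x_land=71.731, impact vy=-6.128
  bounce: vy ← 0.67·6.128 = 4.106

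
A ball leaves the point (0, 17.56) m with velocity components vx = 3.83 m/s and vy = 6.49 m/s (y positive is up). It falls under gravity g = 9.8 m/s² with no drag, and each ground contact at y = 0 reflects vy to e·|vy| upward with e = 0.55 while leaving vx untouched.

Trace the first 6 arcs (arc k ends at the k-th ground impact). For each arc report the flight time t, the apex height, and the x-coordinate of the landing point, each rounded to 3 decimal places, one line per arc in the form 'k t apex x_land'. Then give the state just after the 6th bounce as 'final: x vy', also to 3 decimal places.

Arc 1: start y=17.560, vy=6.490 → t=2.668, apex=19.709, x_land=10.218, impact vy=-19.654
  bounce: vy ← 0.55·19.654 = 10.810
Arc 2: start y=0.000, vy=10.810 → t=2.206, apex=5.962, x_land=18.667, impact vy=-10.810
  bounce: vy ← 0.55·10.810 = 5.945
Arc 3: start y=0.000, vy=5.945 → t=1.213, apex=1.803, x_land=23.314, impact vy=-5.945
  bounce: vy ← 0.55·5.945 = 3.270
Arc 4: start y=0.000, vy=3.270 → t=0.667, apex=0.546, x_land=25.870, impact vy=-3.270
  bounce: vy ← 0.55·3.270 = 1.799
Arc 5: start y=0.000, vy=1.799 → t=0.367, apex=0.165, x_land=27.276, impact vy=-1.799
  bounce: vy ← 0.55·1.799 = 0.989
Arc 6: start y=0.000, vy=0.989 → t=0.202, apex=0.050, x_land=28.049, impact vy=-0.989
  bounce: vy ← 0.55·0.989 = 0.544

1 2.668 19.709 10.218
2 2.206 5.962 18.667
3 1.213 1.803 23.314
4 0.667 0.546 25.870
5 0.367 0.165 27.276
6 0.202 0.050 28.049
final: 28.049 0.544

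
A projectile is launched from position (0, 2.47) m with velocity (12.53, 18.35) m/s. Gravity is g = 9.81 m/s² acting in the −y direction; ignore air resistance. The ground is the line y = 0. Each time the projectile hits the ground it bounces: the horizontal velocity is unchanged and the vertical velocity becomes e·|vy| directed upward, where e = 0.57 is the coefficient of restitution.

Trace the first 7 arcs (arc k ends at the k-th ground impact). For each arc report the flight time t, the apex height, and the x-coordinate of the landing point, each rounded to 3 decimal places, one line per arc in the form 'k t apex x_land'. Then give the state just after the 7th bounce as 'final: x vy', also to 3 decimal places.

1 3.871 19.632 48.506
2 2.281 6.379 77.083
3 1.300 2.072 93.372
4 0.741 0.673 102.657
5 0.422 0.219 107.949
6 0.241 0.071 110.966
7 0.137 0.023 112.685
final: 112.685 0.384

Arc 1: start y=2.470, vy=18.350 → t=3.871, apex=19.632, x_land=48.506, impact vy=-19.626
  bounce: vy ← 0.57·19.626 = 11.187
Arc 2: start y=0.000, vy=11.187 → t=2.281, apex=6.379, x_land=77.083, impact vy=-11.187
  bounce: vy ← 0.57·11.187 = 6.377
Arc 3: start y=0.000, vy=6.377 → t=1.300, apex=2.072, x_land=93.372, impact vy=-6.377
  bounce: vy ← 0.57·6.377 = 3.635
Arc 4: start y=0.000, vy=3.635 → t=0.741, apex=0.673, x_land=102.657, impact vy=-3.635
  bounce: vy ← 0.57·3.635 = 2.072
Arc 5: start y=0.000, vy=2.072 → t=0.422, apex=0.219, x_land=107.949, impact vy=-2.072
  bounce: vy ← 0.57·2.072 = 1.181
Arc 6: start y=0.000, vy=1.181 → t=0.241, apex=0.071, x_land=110.966, impact vy=-1.181
  bounce: vy ← 0.57·1.181 = 0.673
Arc 7: start y=0.000, vy=0.673 → t=0.137, apex=0.023, x_land=112.685, impact vy=-0.673
  bounce: vy ← 0.57·0.673 = 0.384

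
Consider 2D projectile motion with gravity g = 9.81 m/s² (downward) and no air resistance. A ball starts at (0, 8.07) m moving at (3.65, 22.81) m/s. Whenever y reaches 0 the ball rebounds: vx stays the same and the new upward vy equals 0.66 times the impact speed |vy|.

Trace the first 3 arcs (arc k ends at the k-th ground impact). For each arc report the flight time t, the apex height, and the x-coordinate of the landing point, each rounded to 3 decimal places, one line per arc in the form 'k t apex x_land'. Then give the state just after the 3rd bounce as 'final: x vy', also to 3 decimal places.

Arc 1: start y=8.070, vy=22.810 → t=4.981, apex=34.589, x_land=18.179, impact vy=-26.051
  bounce: vy ← 0.66·26.051 = 17.193
Arc 2: start y=0.000, vy=17.193 → t=3.505, apex=15.067, x_land=30.974, impact vy=-17.193
  bounce: vy ← 0.66·17.193 = 11.348
Arc 3: start y=0.000, vy=11.348 → t=2.313, apex=6.563, x_land=39.418, impact vy=-11.348
  bounce: vy ← 0.66·11.348 = 7.489

1 4.981 34.589 18.179
2 3.505 15.067 30.974
3 2.313 6.563 39.418
final: 39.418 7.489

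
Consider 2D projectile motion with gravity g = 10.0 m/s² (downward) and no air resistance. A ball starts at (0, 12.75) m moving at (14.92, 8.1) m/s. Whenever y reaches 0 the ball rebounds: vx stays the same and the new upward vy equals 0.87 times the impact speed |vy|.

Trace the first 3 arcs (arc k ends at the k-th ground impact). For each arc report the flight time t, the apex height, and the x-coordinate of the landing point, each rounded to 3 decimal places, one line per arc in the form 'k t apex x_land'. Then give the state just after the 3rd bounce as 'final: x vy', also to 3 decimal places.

Arc 1: start y=12.750, vy=8.100 → t=2.601, apex=16.030, x_land=38.800, impact vy=-17.906
  bounce: vy ← 0.87·17.906 = 15.578
Arc 2: start y=0.000, vy=15.578 → t=3.116, apex=12.133, x_land=85.285, impact vy=-15.578
  bounce: vy ← 0.87·15.578 = 13.553
Arc 3: start y=0.000, vy=13.553 → t=2.711, apex=9.184, x_land=125.726, impact vy=-13.553
  bounce: vy ← 0.87·13.553 = 11.791

1 2.601 16.030 38.800
2 3.116 12.133 85.285
3 2.711 9.184 125.726
final: 125.726 11.791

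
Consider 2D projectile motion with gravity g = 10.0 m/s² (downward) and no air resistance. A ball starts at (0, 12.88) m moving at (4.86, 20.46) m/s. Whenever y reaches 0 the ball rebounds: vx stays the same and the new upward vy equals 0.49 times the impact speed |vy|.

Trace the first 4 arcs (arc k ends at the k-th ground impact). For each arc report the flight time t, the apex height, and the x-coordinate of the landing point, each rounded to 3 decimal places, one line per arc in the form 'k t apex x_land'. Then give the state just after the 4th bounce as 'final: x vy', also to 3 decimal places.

1 4.646 33.811 22.582
2 2.548 8.118 34.967
3 1.249 1.949 41.036
4 0.612 0.468 44.009
final: 44.009 1.499

Arc 1: start y=12.880, vy=20.460 → t=4.646, apex=33.811, x_land=22.582, impact vy=-26.004
  bounce: vy ← 0.49·26.004 = 12.742
Arc 2: start y=0.000, vy=12.742 → t=2.548, apex=8.118, x_land=34.967, impact vy=-12.742
  bounce: vy ← 0.49·12.742 = 6.244
Arc 3: start y=0.000, vy=6.244 → t=1.249, apex=1.949, x_land=41.036, impact vy=-6.244
  bounce: vy ← 0.49·6.244 = 3.059
Arc 4: start y=0.000, vy=3.059 → t=0.612, apex=0.468, x_land=44.009, impact vy=-3.059
  bounce: vy ← 0.49·3.059 = 1.499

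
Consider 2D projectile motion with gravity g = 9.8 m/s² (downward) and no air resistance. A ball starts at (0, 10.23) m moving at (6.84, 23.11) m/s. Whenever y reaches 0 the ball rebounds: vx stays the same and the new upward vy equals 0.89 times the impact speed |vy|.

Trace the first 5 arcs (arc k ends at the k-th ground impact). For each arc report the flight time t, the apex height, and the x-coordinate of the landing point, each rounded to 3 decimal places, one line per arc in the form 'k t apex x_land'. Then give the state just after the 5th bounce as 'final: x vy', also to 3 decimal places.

Arc 1: start y=10.230, vy=23.110 → t=5.124, apex=37.479, x_land=35.047, impact vy=-27.103
  bounce: vy ← 0.89·27.103 = 24.122
Arc 2: start y=0.000, vy=24.122 → t=4.923, apex=29.687, x_land=68.719, impact vy=-24.122
  bounce: vy ← 0.89·24.122 = 21.468
Arc 3: start y=0.000, vy=21.468 → t=4.381, apex=23.515, x_land=98.687, impact vy=-21.468
  bounce: vy ← 0.89·21.468 = 19.107
Arc 4: start y=0.000, vy=19.107 → t=3.899, apex=18.626, x_land=125.359, impact vy=-19.107
  bounce: vy ← 0.89·19.107 = 17.005
Arc 5: start y=0.000, vy=17.005 → t=3.470, apex=14.754, x_land=149.096, impact vy=-17.005
  bounce: vy ← 0.89·17.005 = 15.135

1 5.124 37.479 35.047
2 4.923 29.687 68.719
3 4.381 23.515 98.687
4 3.899 18.626 125.359
5 3.470 14.754 149.096
final: 149.096 15.135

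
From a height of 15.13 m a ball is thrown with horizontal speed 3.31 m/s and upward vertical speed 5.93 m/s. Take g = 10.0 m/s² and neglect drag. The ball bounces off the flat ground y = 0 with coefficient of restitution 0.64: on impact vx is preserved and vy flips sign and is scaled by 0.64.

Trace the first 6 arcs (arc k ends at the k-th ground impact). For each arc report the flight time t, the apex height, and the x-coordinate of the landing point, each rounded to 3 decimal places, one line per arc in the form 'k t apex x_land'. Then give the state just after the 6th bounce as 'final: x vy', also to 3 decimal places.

Arc 1: start y=15.130, vy=5.930 → t=2.431, apex=16.888, x_land=8.046, impact vy=-18.378
  bounce: vy ← 0.64·18.378 = 11.762
Arc 2: start y=0.000, vy=11.762 → t=2.352, apex=6.917, x_land=15.833, impact vy=-11.762
  bounce: vy ← 0.64·11.762 = 7.528
Arc 3: start y=0.000, vy=7.528 → t=1.506, apex=2.833, x_land=20.816, impact vy=-7.528
  bounce: vy ← 0.64·7.528 = 4.818
Arc 4: start y=0.000, vy=4.818 → t=0.964, apex=1.161, x_land=24.005, impact vy=-4.818
  bounce: vy ← 0.64·4.818 = 3.083
Arc 5: start y=0.000, vy=3.083 → t=0.617, apex=0.475, x_land=26.047, impact vy=-3.083
  bounce: vy ← 0.64·3.083 = 1.973
Arc 6: start y=0.000, vy=1.973 → t=0.395, apex=0.195, x_land=27.353, impact vy=-1.973
  bounce: vy ← 0.64·1.973 = 1.263

1 2.431 16.888 8.046
2 2.352 6.917 15.833
3 1.506 2.833 20.816
4 0.964 1.161 24.005
5 0.617 0.475 26.047
6 0.395 0.195 27.353
final: 27.353 1.263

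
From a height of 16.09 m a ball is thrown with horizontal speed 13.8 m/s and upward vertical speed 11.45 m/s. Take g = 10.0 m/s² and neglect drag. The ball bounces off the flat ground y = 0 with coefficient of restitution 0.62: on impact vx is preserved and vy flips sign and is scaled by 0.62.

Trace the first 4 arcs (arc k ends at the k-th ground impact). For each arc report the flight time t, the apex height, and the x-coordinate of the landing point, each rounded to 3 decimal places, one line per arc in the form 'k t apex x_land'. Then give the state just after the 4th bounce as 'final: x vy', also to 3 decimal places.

Arc 1: start y=16.090, vy=11.450 → t=3.273, apex=22.645, x_land=45.169, impact vy=-21.282
  bounce: vy ← 0.62·21.282 = 13.195
Arc 2: start y=0.000, vy=13.195 → t=2.639, apex=8.705, x_land=81.586, impact vy=-13.195
  bounce: vy ← 0.62·13.195 = 8.181
Arc 3: start y=0.000, vy=8.181 → t=1.636, apex=3.346, x_land=104.165, impact vy=-8.181
  bounce: vy ← 0.62·8.181 = 5.072
Arc 4: start y=0.000, vy=5.072 → t=1.014, apex=1.286, x_land=118.164, impact vy=-5.072
  bounce: vy ← 0.62·5.072 = 3.145

1 3.273 22.645 45.169
2 2.639 8.705 81.586
3 1.636 3.346 104.165
4 1.014 1.286 118.164
final: 118.164 3.145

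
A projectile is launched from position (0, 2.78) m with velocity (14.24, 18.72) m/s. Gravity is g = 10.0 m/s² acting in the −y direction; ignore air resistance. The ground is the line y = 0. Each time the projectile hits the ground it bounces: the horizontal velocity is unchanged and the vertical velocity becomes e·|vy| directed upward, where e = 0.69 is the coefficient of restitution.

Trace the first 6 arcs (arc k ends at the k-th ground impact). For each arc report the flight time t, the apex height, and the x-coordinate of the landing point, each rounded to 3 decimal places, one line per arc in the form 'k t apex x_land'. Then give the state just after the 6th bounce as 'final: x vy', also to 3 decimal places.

1 3.887 20.302 55.351
2 2.781 9.666 94.949
3 1.919 4.602 122.272
4 1.324 2.191 141.125
5 0.914 1.043 154.133
6 0.630 0.497 163.109
final: 163.109 2.175

Arc 1: start y=2.780, vy=18.720 → t=3.887, apex=20.302, x_land=55.351, impact vy=-20.150
  bounce: vy ← 0.69·20.150 = 13.904
Arc 2: start y=0.000, vy=13.904 → t=2.781, apex=9.666, x_land=94.949, impact vy=-13.904
  bounce: vy ← 0.69·13.904 = 9.594
Arc 3: start y=0.000, vy=9.594 → t=1.919, apex=4.602, x_land=122.272, impact vy=-9.594
  bounce: vy ← 0.69·9.594 = 6.620
Arc 4: start y=0.000, vy=6.620 → t=1.324, apex=2.191, x_land=141.125, impact vy=-6.620
  bounce: vy ← 0.69·6.620 = 4.568
Arc 5: start y=0.000, vy=4.568 → t=0.914, apex=1.043, x_land=154.133, impact vy=-4.568
  bounce: vy ← 0.69·4.568 = 3.152
Arc 6: start y=0.000, vy=3.152 → t=0.630, apex=0.497, x_land=163.109, impact vy=-3.152
  bounce: vy ← 0.69·3.152 = 2.175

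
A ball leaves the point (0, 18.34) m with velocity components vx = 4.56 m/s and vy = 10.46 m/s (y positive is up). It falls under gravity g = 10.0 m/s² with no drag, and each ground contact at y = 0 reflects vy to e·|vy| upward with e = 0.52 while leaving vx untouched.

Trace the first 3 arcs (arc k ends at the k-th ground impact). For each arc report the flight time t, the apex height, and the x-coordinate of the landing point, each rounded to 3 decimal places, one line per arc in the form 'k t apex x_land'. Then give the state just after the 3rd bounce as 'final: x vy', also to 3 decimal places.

Arc 1: start y=18.340, vy=10.460 → t=3.228, apex=23.811, x_land=14.721, impact vy=-21.822
  bounce: vy ← 0.52·21.822 = 11.348
Arc 2: start y=0.000, vy=11.348 → t=2.270, apex=6.438, x_land=25.070, impact vy=-11.348
  bounce: vy ← 0.52·11.348 = 5.901
Arc 3: start y=0.000, vy=5.901 → t=1.180, apex=1.741, x_land=30.451, impact vy=-5.901
  bounce: vy ← 0.52·5.901 = 3.068

1 3.228 23.811 14.721
2 2.270 6.438 25.070
3 1.180 1.741 30.451
final: 30.451 3.068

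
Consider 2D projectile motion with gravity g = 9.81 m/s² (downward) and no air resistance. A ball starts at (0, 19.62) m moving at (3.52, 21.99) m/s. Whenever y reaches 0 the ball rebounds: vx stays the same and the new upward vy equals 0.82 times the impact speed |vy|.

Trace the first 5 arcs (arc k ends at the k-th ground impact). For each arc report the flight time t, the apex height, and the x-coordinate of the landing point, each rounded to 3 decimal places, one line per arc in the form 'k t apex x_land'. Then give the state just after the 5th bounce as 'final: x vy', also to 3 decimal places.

Arc 1: start y=19.620, vy=21.990 → t=5.246, apex=44.266, x_land=18.465, impact vy=-29.470
  bounce: vy ← 0.82·29.470 = 24.166
Arc 2: start y=0.000, vy=24.166 → t=4.927, apex=29.765, x_land=35.807, impact vy=-24.166
  bounce: vy ← 0.82·24.166 = 19.816
Arc 3: start y=0.000, vy=19.816 → t=4.040, apex=20.014, x_land=50.028, impact vy=-19.816
  bounce: vy ← 0.82·19.816 = 16.249
Arc 4: start y=0.000, vy=16.249 → t=3.313, apex=13.457, x_land=61.689, impact vy=-16.249
  bounce: vy ← 0.82·16.249 = 13.324
Arc 5: start y=0.000, vy=13.324 → t=2.716, apex=9.049, x_land=71.250, impact vy=-13.324
  bounce: vy ← 0.82·13.324 = 10.926

1 5.246 44.266 18.465
2 4.927 29.765 35.807
3 4.040 20.014 50.028
4 3.313 13.457 61.689
5 2.716 9.049 71.250
final: 71.250 10.926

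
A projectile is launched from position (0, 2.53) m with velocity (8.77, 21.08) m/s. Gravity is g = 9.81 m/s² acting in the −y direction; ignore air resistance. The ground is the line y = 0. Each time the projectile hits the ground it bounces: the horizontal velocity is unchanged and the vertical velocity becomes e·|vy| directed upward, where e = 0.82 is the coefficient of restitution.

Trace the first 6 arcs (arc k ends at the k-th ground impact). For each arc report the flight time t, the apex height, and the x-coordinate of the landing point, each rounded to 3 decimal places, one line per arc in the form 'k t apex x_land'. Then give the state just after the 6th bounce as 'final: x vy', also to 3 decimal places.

1 4.414 25.179 38.715
2 3.716 16.930 71.302
3 3.047 11.384 98.023
4 2.498 7.654 119.934
5 2.049 5.147 137.901
6 1.680 3.461 152.635
final: 152.635 6.757

Arc 1: start y=2.530, vy=21.080 → t=4.414, apex=25.179, x_land=38.715, impact vy=-22.226
  bounce: vy ← 0.82·22.226 = 18.226
Arc 2: start y=0.000, vy=18.226 → t=3.716, apex=16.930, x_land=71.302, impact vy=-18.226
  bounce: vy ← 0.82·18.226 = 14.945
Arc 3: start y=0.000, vy=14.945 → t=3.047, apex=11.384, x_land=98.023, impact vy=-14.945
  bounce: vy ← 0.82·14.945 = 12.255
Arc 4: start y=0.000, vy=12.255 → t=2.498, apex=7.654, x_land=119.934, impact vy=-12.255
  bounce: vy ← 0.82·12.255 = 10.049
Arc 5: start y=0.000, vy=10.049 → t=2.049, apex=5.147, x_land=137.901, impact vy=-10.049
  bounce: vy ← 0.82·10.049 = 8.240
Arc 6: start y=0.000, vy=8.240 → t=1.680, apex=3.461, x_land=152.635, impact vy=-8.240
  bounce: vy ← 0.82·8.240 = 6.757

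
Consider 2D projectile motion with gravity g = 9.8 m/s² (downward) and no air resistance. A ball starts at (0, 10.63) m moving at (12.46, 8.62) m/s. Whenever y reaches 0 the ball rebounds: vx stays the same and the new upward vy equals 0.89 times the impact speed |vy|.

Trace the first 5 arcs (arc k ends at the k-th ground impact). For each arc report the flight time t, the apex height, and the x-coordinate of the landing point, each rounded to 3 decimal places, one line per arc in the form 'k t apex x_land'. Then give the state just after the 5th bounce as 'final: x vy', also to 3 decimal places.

Arc 1: start y=10.630, vy=8.620 → t=2.595, apex=14.421, x_land=32.335, impact vy=-16.812
  bounce: vy ← 0.89·16.812 = 14.963
Arc 2: start y=0.000, vy=14.963 → t=3.054, apex=11.423, x_land=70.384, impact vy=-14.963
  bounce: vy ← 0.89·14.963 = 13.317
Arc 3: start y=0.000, vy=13.317 → t=2.718, apex=9.048, x_land=104.247, impact vy=-13.317
  bounce: vy ← 0.89·13.317 = 11.852
Arc 4: start y=0.000, vy=11.852 → t=2.419, apex=7.167, x_land=134.385, impact vy=-11.852
  bounce: vy ← 0.89·11.852 = 10.548
Arc 5: start y=0.000, vy=10.548 → t=2.153, apex=5.677, x_land=161.208, impact vy=-10.548
  bounce: vy ← 0.89·10.548 = 9.388

1 2.595 14.421 32.335
2 3.054 11.423 70.384
3 2.718 9.048 104.247
4 2.419 7.167 134.385
5 2.153 5.677 161.208
final: 161.208 9.388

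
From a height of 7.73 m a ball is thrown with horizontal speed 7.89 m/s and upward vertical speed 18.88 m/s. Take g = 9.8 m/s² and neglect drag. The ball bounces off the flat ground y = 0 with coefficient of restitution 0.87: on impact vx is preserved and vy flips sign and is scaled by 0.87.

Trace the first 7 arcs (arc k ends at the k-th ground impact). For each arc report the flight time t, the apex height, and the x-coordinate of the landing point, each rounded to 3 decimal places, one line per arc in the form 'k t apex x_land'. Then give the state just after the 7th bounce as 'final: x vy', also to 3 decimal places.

1 4.226 25.916 33.346
2 4.002 19.616 64.919
3 3.481 14.847 92.387
4 3.029 11.238 116.285
5 2.635 8.506 137.076
6 2.293 6.438 155.164
7 1.995 4.873 170.901
final: 170.901 8.503

Arc 1: start y=7.730, vy=18.880 → t=4.226, apex=25.916, x_land=33.346, impact vy=-22.538
  bounce: vy ← 0.87·22.538 = 19.608
Arc 2: start y=0.000, vy=19.608 → t=4.002, apex=19.616, x_land=64.919, impact vy=-19.608
  bounce: vy ← 0.87·19.608 = 17.059
Arc 3: start y=0.000, vy=17.059 → t=3.481, apex=14.847, x_land=92.387, impact vy=-17.059
  bounce: vy ← 0.87·17.059 = 14.841
Arc 4: start y=0.000, vy=14.841 → t=3.029, apex=11.238, x_land=116.285, impact vy=-14.841
  bounce: vy ← 0.87·14.841 = 12.912
Arc 5: start y=0.000, vy=12.912 → t=2.635, apex=8.506, x_land=137.076, impact vy=-12.912
  bounce: vy ← 0.87·12.912 = 11.233
Arc 6: start y=0.000, vy=11.233 → t=2.293, apex=6.438, x_land=155.164, impact vy=-11.233
  bounce: vy ← 0.87·11.233 = 9.773
Arc 7: start y=0.000, vy=9.773 → t=1.995, apex=4.873, x_land=170.901, impact vy=-9.773
  bounce: vy ← 0.87·9.773 = 8.503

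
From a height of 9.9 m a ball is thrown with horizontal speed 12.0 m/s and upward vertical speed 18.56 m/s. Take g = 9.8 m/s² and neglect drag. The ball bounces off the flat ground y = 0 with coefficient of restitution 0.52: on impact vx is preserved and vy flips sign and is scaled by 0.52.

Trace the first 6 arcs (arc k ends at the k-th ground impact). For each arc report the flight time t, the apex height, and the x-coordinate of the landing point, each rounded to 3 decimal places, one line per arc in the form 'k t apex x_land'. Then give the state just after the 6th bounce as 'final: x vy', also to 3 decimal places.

Arc 1: start y=9.900, vy=18.560 → t=4.262, apex=27.475, x_land=51.142, impact vy=-23.206
  bounce: vy ← 0.52·23.206 = 12.067
Arc 2: start y=0.000, vy=12.067 → t=2.463, apex=7.429, x_land=80.694, impact vy=-12.067
  bounce: vy ← 0.52·12.067 = 6.275
Arc 3: start y=0.000, vy=6.275 → t=1.281, apex=2.009, x_land=96.061, impact vy=-6.275
  bounce: vy ← 0.52·6.275 = 3.263
Arc 4: start y=0.000, vy=3.263 → t=0.666, apex=0.543, x_land=104.052, impact vy=-3.263
  bounce: vy ← 0.52·3.263 = 1.697
Arc 5: start y=0.000, vy=1.697 → t=0.346, apex=0.147, x_land=108.207, impact vy=-1.697
  bounce: vy ← 0.52·1.697 = 0.882
Arc 6: start y=0.000, vy=0.882 → t=0.180, apex=0.040, x_land=110.368, impact vy=-0.882
  bounce: vy ← 0.52·0.882 = 0.459

1 4.262 27.475 51.142
2 2.463 7.429 80.694
3 1.281 2.009 96.061
4 0.666 0.543 104.052
5 0.346 0.147 108.207
6 0.180 0.040 110.368
final: 110.368 0.459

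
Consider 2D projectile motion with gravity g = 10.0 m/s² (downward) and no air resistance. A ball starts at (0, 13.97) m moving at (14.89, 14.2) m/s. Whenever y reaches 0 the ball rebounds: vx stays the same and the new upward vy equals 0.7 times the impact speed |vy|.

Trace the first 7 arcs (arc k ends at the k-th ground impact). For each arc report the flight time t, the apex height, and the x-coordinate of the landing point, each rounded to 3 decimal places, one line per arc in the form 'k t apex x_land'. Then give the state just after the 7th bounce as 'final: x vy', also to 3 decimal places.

Arc 1: start y=13.970, vy=14.200 → t=3.613, apex=24.052, x_land=53.801, impact vy=-21.933
  bounce: vy ← 0.7·21.933 = 15.353
Arc 2: start y=0.000, vy=15.353 → t=3.071, apex=11.785, x_land=99.522, impact vy=-15.353
  bounce: vy ← 0.7·15.353 = 10.747
Arc 3: start y=0.000, vy=10.747 → t=2.149, apex=5.775, x_land=131.527, impact vy=-10.747
  bounce: vy ← 0.7·10.747 = 7.523
Arc 4: start y=0.000, vy=7.523 → t=1.505, apex=2.830, x_land=153.930, impact vy=-7.523
  bounce: vy ← 0.7·7.523 = 5.266
Arc 5: start y=0.000, vy=5.266 → t=1.053, apex=1.387, x_land=169.612, impact vy=-5.266
  bounce: vy ← 0.7·5.266 = 3.686
Arc 6: start y=0.000, vy=3.686 → t=0.737, apex=0.679, x_land=180.590, impact vy=-3.686
  bounce: vy ← 0.7·3.686 = 2.580
Arc 7: start y=0.000, vy=2.580 → t=0.516, apex=0.333, x_land=188.274, impact vy=-2.580
  bounce: vy ← 0.7·2.580 = 1.806

1 3.613 24.052 53.801
2 3.071 11.785 99.522
3 2.149 5.775 131.527
4 1.505 2.830 153.930
5 1.053 1.387 169.612
6 0.737 0.679 180.590
7 0.516 0.333 188.274
final: 188.274 1.806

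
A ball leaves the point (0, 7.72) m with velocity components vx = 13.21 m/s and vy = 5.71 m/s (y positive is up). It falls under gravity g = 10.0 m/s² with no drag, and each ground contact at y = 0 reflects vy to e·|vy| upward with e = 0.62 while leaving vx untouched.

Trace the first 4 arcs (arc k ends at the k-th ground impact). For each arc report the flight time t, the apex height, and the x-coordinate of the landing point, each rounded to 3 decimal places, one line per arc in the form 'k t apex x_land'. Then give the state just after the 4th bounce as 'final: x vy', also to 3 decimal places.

1 1.938 9.350 25.608
2 1.696 3.594 48.008
3 1.051 1.382 61.896
4 0.652 0.531 70.506
final: 70.506 2.021

Arc 1: start y=7.720, vy=5.710 → t=1.938, apex=9.350, x_land=25.608, impact vy=-13.675
  bounce: vy ← 0.62·13.675 = 8.478
Arc 2: start y=0.000, vy=8.478 → t=1.696, apex=3.594, x_land=48.008, impact vy=-8.478
  bounce: vy ← 0.62·8.478 = 5.257
Arc 3: start y=0.000, vy=5.257 → t=1.051, apex=1.382, x_land=61.896, impact vy=-5.257
  bounce: vy ← 0.62·5.257 = 3.259
Arc 4: start y=0.000, vy=3.259 → t=0.652, apex=0.531, x_land=70.506, impact vy=-3.259
  bounce: vy ← 0.62·3.259 = 2.021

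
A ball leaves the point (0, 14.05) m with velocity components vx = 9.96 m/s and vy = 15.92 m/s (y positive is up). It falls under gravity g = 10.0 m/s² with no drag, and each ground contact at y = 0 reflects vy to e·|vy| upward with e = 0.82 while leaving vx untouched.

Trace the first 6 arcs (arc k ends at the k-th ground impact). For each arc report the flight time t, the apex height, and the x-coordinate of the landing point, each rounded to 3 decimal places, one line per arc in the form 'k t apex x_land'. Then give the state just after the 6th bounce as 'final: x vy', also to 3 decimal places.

1 3.904 26.722 38.882
2 3.791 17.968 76.644
3 3.109 12.082 107.609
4 2.549 8.124 133.000
5 2.090 5.462 153.821
6 1.714 3.673 170.894
final: 170.894 7.028

Arc 1: start y=14.050, vy=15.920 → t=3.904, apex=26.722, x_land=38.882, impact vy=-23.118
  bounce: vy ← 0.82·23.118 = 18.957
Arc 2: start y=0.000, vy=18.957 → t=3.791, apex=17.968, x_land=76.644, impact vy=-18.957
  bounce: vy ← 0.82·18.957 = 15.545
Arc 3: start y=0.000, vy=15.545 → t=3.109, apex=12.082, x_land=107.609, impact vy=-15.545
  bounce: vy ← 0.82·15.545 = 12.747
Arc 4: start y=0.000, vy=12.747 → t=2.549, apex=8.124, x_land=133.000, impact vy=-12.747
  bounce: vy ← 0.82·12.747 = 10.452
Arc 5: start y=0.000, vy=10.452 → t=2.090, apex=5.462, x_land=153.821, impact vy=-10.452
  bounce: vy ← 0.82·10.452 = 8.571
Arc 6: start y=0.000, vy=8.571 → t=1.714, apex=3.673, x_land=170.894, impact vy=-8.571
  bounce: vy ← 0.82·8.571 = 7.028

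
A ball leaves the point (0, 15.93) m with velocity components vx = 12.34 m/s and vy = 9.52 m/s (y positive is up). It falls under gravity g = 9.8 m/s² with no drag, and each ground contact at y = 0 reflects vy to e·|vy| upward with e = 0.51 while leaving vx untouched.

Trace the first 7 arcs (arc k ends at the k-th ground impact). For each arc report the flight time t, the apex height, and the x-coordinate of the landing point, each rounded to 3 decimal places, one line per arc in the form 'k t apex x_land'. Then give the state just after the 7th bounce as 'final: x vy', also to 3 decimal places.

Arc 1: start y=15.930, vy=9.520 → t=3.020, apex=20.554, x_land=37.261, impact vy=-20.071
  bounce: vy ← 0.51·20.071 = 10.236
Arc 2: start y=0.000, vy=10.236 → t=2.089, apex=5.346, x_land=63.040, impact vy=-10.236
  bounce: vy ← 0.51·10.236 = 5.221
Arc 3: start y=0.000, vy=5.221 → t=1.065, apex=1.391, x_land=76.187, impact vy=-5.221
  bounce: vy ← 0.51·5.221 = 2.662
Arc 4: start y=0.000, vy=2.662 → t=0.543, apex=0.362, x_land=82.892, impact vy=-2.662
  bounce: vy ← 0.51·2.662 = 1.358
Arc 5: start y=0.000, vy=1.358 → t=0.277, apex=0.094, x_land=86.312, impact vy=-1.358
  bounce: vy ← 0.51·1.358 = 0.693
Arc 6: start y=0.000, vy=0.693 → t=0.141, apex=0.024, x_land=88.056, impact vy=-0.693
  bounce: vy ← 0.51·0.693 = 0.353
Arc 7: start y=0.000, vy=0.353 → t=0.072, apex=0.006, x_land=88.945, impact vy=-0.353
  bounce: vy ← 0.51·0.353 = 0.180

1 3.020 20.554 37.261
2 2.089 5.346 63.040
3 1.065 1.391 76.187
4 0.543 0.362 82.892
5 0.277 0.094 86.312
6 0.141 0.024 88.056
7 0.072 0.006 88.945
final: 88.945 0.180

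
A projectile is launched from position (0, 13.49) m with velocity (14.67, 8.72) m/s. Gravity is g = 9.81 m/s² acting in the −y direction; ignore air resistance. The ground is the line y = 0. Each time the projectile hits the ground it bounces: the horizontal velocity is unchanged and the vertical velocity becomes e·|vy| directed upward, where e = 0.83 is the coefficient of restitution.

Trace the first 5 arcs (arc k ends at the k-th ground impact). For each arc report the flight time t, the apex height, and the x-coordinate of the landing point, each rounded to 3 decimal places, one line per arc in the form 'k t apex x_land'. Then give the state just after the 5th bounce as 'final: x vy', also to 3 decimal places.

Arc 1: start y=13.490, vy=8.720 → t=2.770, apex=17.366, x_land=40.643, impact vy=-18.458
  bounce: vy ← 0.83·18.458 = 15.320
Arc 2: start y=0.000, vy=15.320 → t=3.123, apex=11.963, x_land=86.464, impact vy=-15.320
  bounce: vy ← 0.83·15.320 = 12.716
Arc 3: start y=0.000, vy=12.716 → t=2.592, apex=8.241, x_land=124.495, impact vy=-12.716
  bounce: vy ← 0.83·12.716 = 10.554
Arc 4: start y=0.000, vy=10.554 → t=2.152, apex=5.678, x_land=156.061, impact vy=-10.554
  bounce: vy ← 0.83·10.554 = 8.760
Arc 5: start y=0.000, vy=8.760 → t=1.786, apex=3.911, x_land=182.261, impact vy=-8.760
  bounce: vy ← 0.83·8.760 = 7.271

1 2.770 17.366 40.643
2 3.123 11.963 86.464
3 2.592 8.241 124.495
4 2.152 5.678 156.061
5 1.786 3.911 182.261
final: 182.261 7.271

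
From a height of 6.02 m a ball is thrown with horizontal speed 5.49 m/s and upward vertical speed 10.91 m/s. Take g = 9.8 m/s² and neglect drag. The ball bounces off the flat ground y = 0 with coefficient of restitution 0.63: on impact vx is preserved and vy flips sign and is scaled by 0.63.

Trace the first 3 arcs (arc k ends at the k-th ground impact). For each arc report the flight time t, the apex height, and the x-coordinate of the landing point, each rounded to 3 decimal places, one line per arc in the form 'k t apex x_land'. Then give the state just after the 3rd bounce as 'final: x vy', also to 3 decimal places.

1 2.684 12.093 14.736
2 1.979 4.800 25.603
3 1.247 1.905 32.450
final: 32.450 3.850

Arc 1: start y=6.020, vy=10.910 → t=2.684, apex=12.093, x_land=14.736, impact vy=-15.395
  bounce: vy ← 0.63·15.395 = 9.699
Arc 2: start y=0.000, vy=9.699 → t=1.979, apex=4.800, x_land=25.603, impact vy=-9.699
  bounce: vy ← 0.63·9.699 = 6.110
Arc 3: start y=0.000, vy=6.110 → t=1.247, apex=1.905, x_land=32.450, impact vy=-6.110
  bounce: vy ← 0.63·6.110 = 3.850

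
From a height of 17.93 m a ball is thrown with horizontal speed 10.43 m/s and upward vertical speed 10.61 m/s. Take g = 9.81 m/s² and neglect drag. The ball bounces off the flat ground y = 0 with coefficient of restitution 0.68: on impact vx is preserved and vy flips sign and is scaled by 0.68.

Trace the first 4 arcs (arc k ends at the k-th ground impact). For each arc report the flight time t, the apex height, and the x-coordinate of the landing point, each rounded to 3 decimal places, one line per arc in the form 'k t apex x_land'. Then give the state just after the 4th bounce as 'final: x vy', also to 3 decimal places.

1 3.278 23.668 34.191
2 2.987 10.944 65.350
3 2.031 5.060 86.538
4 1.381 2.340 100.946
final: 100.946 4.607

Arc 1: start y=17.930, vy=10.610 → t=3.278, apex=23.668, x_land=34.191, impact vy=-21.549
  bounce: vy ← 0.68·21.549 = 14.653
Arc 2: start y=0.000, vy=14.653 → t=2.987, apex=10.944, x_land=65.350, impact vy=-14.653
  bounce: vy ← 0.68·14.653 = 9.964
Arc 3: start y=0.000, vy=9.964 → t=2.031, apex=5.060, x_land=86.538, impact vy=-9.964
  bounce: vy ← 0.68·9.964 = 6.776
Arc 4: start y=0.000, vy=6.776 → t=1.381, apex=2.340, x_land=100.946, impact vy=-6.776
  bounce: vy ← 0.68·6.776 = 4.607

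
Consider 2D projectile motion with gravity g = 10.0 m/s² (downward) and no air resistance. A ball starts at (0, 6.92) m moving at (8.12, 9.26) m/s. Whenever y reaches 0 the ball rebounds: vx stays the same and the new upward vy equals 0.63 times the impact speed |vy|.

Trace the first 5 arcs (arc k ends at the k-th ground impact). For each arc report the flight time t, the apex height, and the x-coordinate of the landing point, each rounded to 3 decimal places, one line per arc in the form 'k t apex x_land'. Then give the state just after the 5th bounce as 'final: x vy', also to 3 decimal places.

Arc 1: start y=6.920, vy=9.260 → t=2.423, apex=11.207, x_land=19.676, impact vy=-14.972
  bounce: vy ← 0.63·14.972 = 9.432
Arc 2: start y=0.000, vy=9.432 → t=1.886, apex=4.448, x_land=34.994, impact vy=-9.432
  bounce: vy ← 0.63·9.432 = 5.942
Arc 3: start y=0.000, vy=5.942 → t=1.188, apex=1.765, x_land=44.644, impact vy=-5.942
  bounce: vy ← 0.63·5.942 = 3.744
Arc 4: start y=0.000, vy=3.744 → t=0.749, apex=0.701, x_land=50.723, impact vy=-3.744
  bounce: vy ← 0.63·3.744 = 2.358
Arc 5: start y=0.000, vy=2.358 → t=0.472, apex=0.278, x_land=54.554, impact vy=-2.358
  bounce: vy ← 0.63·2.358 = 1.486

1 2.423 11.207 19.676
2 1.886 4.448 34.994
3 1.188 1.765 44.644
4 0.749 0.701 50.723
5 0.472 0.278 54.554
final: 54.554 1.486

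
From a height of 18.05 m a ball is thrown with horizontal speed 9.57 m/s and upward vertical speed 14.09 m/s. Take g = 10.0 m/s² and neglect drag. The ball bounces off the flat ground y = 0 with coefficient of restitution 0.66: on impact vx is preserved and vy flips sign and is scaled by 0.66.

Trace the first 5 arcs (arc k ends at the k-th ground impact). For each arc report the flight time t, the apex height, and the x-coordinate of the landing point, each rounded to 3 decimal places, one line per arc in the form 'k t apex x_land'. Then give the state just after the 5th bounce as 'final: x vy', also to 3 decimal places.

Arc 1: start y=18.050, vy=14.090 → t=3.774, apex=27.976, x_land=36.121, impact vy=-23.654
  bounce: vy ← 0.66·23.654 = 15.612
Arc 2: start y=0.000, vy=15.612 → t=3.122, apex=12.187, x_land=66.002, impact vy=-15.612
  bounce: vy ← 0.66·15.612 = 10.304
Arc 3: start y=0.000, vy=10.304 → t=2.061, apex=5.308, x_land=85.724, impact vy=-10.304
  bounce: vy ← 0.66·10.304 = 6.801
Arc 4: start y=0.000, vy=6.801 → t=1.360, apex=2.312, x_land=98.740, impact vy=-6.801
  bounce: vy ← 0.66·6.801 = 4.488
Arc 5: start y=0.000, vy=4.488 → t=0.898, apex=1.007, x_land=107.331, impact vy=-4.488
  bounce: vy ← 0.66·4.488 = 2.962

1 3.774 27.976 36.121
2 3.122 12.187 66.002
3 2.061 5.308 85.724
4 1.360 2.312 98.740
5 0.898 1.007 107.331
final: 107.331 2.962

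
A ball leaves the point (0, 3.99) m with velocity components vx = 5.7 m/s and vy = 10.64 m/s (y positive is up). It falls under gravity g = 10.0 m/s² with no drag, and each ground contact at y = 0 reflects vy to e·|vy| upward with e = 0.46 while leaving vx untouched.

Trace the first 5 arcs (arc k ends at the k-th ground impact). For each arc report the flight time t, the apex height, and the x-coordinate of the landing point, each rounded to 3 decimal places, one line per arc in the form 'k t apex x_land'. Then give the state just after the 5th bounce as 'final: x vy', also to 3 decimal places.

Arc 1: start y=3.990, vy=10.640 → t=2.453, apex=9.650, x_land=13.984, impact vy=-13.893
  bounce: vy ← 0.46·13.893 = 6.391
Arc 2: start y=0.000, vy=6.391 → t=1.278, apex=2.042, x_land=21.269, impact vy=-6.391
  bounce: vy ← 0.46·6.391 = 2.940
Arc 3: start y=0.000, vy=2.940 → t=0.588, apex=0.432, x_land=24.620, impact vy=-2.940
  bounce: vy ← 0.46·2.940 = 1.352
Arc 4: start y=0.000, vy=1.352 → t=0.270, apex=0.091, x_land=26.162, impact vy=-1.352
  bounce: vy ← 0.46·1.352 = 0.622
Arc 5: start y=0.000, vy=0.622 → t=0.124, apex=0.019, x_land=26.871, impact vy=-0.622
  bounce: vy ← 0.46·0.622 = 0.286

1 2.453 9.650 13.984
2 1.278 2.042 21.269
3 0.588 0.432 24.620
4 0.270 0.091 26.162
5 0.124 0.019 26.871
final: 26.871 0.286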